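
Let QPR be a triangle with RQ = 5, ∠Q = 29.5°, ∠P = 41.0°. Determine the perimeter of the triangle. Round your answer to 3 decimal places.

The third angle is ∠R = 180° − ∠Q − ∠P = 109.50°.
Law of sines: PR = RQ·sin Q/sin P ≈ 3.7529.
Law of sines: QP = RQ·sin R/sin P ≈ 7.1841.
Semiperimeter s = (3.7529+5+7.1841)/2 = 7.9685.
Perimeter = 3.7529 + 5 + 7.1841 = 15.937.

perimeter ≈ 15.937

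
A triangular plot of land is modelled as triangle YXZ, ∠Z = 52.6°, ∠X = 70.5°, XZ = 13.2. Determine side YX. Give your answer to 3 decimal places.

The third angle is ∠Y = 180° − ∠X − ∠Z = 56.90°.
Law of sines: YX = XZ·sin Z/sin Y ≈ 12.518.

12.518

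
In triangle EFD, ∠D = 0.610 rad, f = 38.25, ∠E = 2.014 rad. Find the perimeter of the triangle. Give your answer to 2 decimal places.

The third angle is ∠F = π − ∠D − ∠E = 0.518 rad.
Law of sines: e = f·sin E/sin F ≈ 69.837.
Law of sines: d = f·sin D/sin F ≈ 44.286.
Semiperimeter s = (69.837+38.25+44.286)/2 = 76.186.
Perimeter = 69.837 + 38.25 + 44.286 = 152.37.

perimeter ≈ 152.37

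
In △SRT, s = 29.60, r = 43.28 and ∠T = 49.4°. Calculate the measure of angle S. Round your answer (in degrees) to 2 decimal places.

∠S ≈ 43.10°

By the law of cosines, t² = s² + r² − 2·s·r·cos T = 1081.9, so t ≈ 32.893.
Law of cosines again: cos S = (r² + t² − s²)/(2·r·t) ≈ 0.73017, so ∠S ≈ 43.10°.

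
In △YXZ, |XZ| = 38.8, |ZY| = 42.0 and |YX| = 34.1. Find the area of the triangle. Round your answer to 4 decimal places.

Semiperimeter s = (38.8 + 42 + 34.1)/2 = 57.45.
Heron's formula: area = √(57.45·18.65·15.45·23.35) ≈ 621.72.

621.7161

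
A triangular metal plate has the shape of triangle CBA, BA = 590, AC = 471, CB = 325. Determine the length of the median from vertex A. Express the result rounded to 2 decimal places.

Median from A: ½√(2·BA² + 2·AC² − CB²) ≈ 508.49.

m_A ≈ 508.49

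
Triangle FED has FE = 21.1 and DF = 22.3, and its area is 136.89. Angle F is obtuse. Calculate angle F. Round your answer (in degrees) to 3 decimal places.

From area = ½·DF·FE·sin F, we get sin F = 2·area/(DF·FE) ≈ 0.58185.
Taking the obtuse solution, ∠F ≈ 144.42°.

144.419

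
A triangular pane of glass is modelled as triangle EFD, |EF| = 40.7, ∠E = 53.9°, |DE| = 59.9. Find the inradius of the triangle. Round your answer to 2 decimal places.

By the law of cosines, |FD|² = |DE|² + |EF|² − 2·|DE|·|EF|·cos E = 2371.7, so |FD| ≈ 48.7.
Area = ½·|DE|·|EF|·sin E ≈ 984.91.
Semiperimeter s = (48.7+59.9+40.7)/2 = 74.65.
Inradius = area/s = 984.91/74.65 ≈ 13.194.

13.19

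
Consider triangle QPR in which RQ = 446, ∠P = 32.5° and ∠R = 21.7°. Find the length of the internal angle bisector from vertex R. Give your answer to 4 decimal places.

The third angle is ∠Q = 180° − ∠P − ∠R = 125.80°.
Law of sines: PR = RQ·sin Q/sin P ≈ 673.25.
Law of sines: QP = RQ·sin R/sin P ≈ 306.92.
The bisector from R has length 2·PR·RQ·cos(∠R/2)/(PR+RQ) ≈ 526.96.

t_R ≈ 526.9616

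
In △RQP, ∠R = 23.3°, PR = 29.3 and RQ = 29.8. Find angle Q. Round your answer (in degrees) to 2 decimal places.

∠Q ≈ 76.00°

By the law of cosines, QP² = PR² + RQ² − 2·PR·RQ·cos R = 142.67, so QP ≈ 11.944.
Law of cosines again: cos Q = (RQ² + QP² − PR²)/(2·RQ·QP) ≈ 0.24192, so ∠Q ≈ 76.00°.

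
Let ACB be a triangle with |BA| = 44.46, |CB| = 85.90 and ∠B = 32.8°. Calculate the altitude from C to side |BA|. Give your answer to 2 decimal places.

By the law of cosines, |AC|² = |CB|² + |BA|² − 2·|CB|·|BA|·cos B = 2935.1, so |AC| ≈ 54.176.
Area = ½·|CB|·|BA|·sin B ≈ 1034.4.
The altitude from C has length 2·area/|BA| ≈ 46.533.

h_C ≈ 46.53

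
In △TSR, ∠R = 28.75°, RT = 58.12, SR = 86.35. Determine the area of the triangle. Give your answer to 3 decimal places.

Area = ½·SR·RT·sin R ≈ 1207.

1206.960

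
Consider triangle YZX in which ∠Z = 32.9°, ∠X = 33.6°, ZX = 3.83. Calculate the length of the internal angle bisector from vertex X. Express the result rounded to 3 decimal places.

t_X ≈ 2.728

The third angle is ∠Y = 180° − ∠Z − ∠X = 113.50°.
Law of sines: XY = ZX·sin Z/sin Y ≈ 2.2685.
Law of sines: YZ = ZX·sin X/sin Y ≈ 2.3112.
The bisector from X has length 2·ZX·XY·cos(∠X/2)/(ZX+XY) ≈ 2.7277.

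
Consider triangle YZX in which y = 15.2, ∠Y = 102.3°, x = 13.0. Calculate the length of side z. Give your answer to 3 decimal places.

Law of sines: sin X = x·sin Y/y ≈ 0.83563.
Since y ≥ x, only the acute value applies: ∠X ≈ 56.68°.
Then ∠Z = 180° − ∠Y − ∠X ≈ 21.02°.
Law of sines gives z = y·sin Z/sin Y ≈ 5.5798.

5.580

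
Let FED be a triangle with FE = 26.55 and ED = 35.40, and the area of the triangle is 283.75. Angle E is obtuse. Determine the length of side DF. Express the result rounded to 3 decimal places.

From area = ½·FE·ED·sin E, we get sin E = 2·area/(FE·ED) ≈ 0.60381.
Taking the obtuse solution, ∠E ≈ 142.86°.
Law of cosines then gives DF ≈ 58.792.

58.792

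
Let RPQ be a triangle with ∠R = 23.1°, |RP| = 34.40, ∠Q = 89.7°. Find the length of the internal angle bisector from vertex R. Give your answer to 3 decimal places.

t_R ≈ 32.333

The third angle is ∠P = 180° − ∠Q − ∠R = 67.20°.
Law of sines: |PQ| = |RP|·sin R/sin Q ≈ 13.497.
Law of sines: |QR| = |RP|·sin P/sin Q ≈ 31.713.
The bisector from R has length 2·|QR|·|RP|·cos(∠R/2)/(|QR|+|RP|) ≈ 32.333.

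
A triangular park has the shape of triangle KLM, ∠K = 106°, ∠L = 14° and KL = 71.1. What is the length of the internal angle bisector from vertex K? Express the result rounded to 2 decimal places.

The third angle is ∠M = 180° − ∠K − ∠L = 60.00°.
Law of sines: LM = KL·sin K/sin M ≈ 78.919.
Law of sines: MK = KL·sin L/sin M ≈ 19.862.
The bisector from K has length 2·MK·KL·cos(∠K/2)/(MK+KL) ≈ 18.686.

t_K ≈ 18.69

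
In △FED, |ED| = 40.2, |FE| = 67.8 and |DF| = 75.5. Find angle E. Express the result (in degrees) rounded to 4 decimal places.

By the law of cosines, cos E = (|FE|² + |ED|² − |DF|²) / (2·|FE|·|ED|) ≈ 0.09404, so ∠E ≈ 84.60°.

84.6039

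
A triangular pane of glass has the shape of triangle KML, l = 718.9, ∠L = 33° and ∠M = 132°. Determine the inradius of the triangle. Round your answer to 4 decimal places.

The third angle is ∠K = 180° − ∠M − ∠L = 15.00°.
Law of sines: k = l·sin K/sin L ≈ 341.63.
Law of sines: m = l·sin M/sin L ≈ 980.92.
Area = ½·l·k·sin M ≈ 91257.
Semiperimeter s = (341.63+980.92+718.9)/2 = 1020.7.
Inradius = area/s = 91257/1020.7 ≈ 89.404.

r ≈ 89.4045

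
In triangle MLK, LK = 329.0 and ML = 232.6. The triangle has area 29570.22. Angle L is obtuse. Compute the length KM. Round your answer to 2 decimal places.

From area = ½·ML·LK·sin L, we get sin L = 2·area/(ML·LK) ≈ 0.77282.
Taking the obtuse solution, ∠L ≈ 129.39°.
Law of cosines then gives KM ≈ 509.39.

509.39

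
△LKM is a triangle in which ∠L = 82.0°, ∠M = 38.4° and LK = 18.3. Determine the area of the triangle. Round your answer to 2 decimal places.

area ≈ 230.25

The third angle is ∠K = 180° − ∠M − ∠L = 59.60°.
Law of sines: KM = LK·sin L/sin M ≈ 29.175.
Law of sines: ML = LK·sin K/sin M ≈ 25.411.
Area = ½·LK·KM·sin K ≈ 230.25.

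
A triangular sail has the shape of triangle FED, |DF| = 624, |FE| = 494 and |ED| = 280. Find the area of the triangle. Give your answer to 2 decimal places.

Semiperimeter s = (280 + 624 + 494)/2 = 699.
Heron's formula: area = √(699·419·75·205) ≈ 67105.

67104.73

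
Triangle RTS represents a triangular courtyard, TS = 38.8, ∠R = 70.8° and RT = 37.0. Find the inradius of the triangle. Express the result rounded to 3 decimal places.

Law of sines: sin S = RT·sin R/TS ≈ 0.90057.
Since TS ≥ RT, only the acute value applies: ∠S ≈ 64.23°.
Then ∠T = 180° − ∠R − ∠S ≈ 44.97°.
Law of sines gives SR = TS·sin T/sin R ≈ 29.035.
Area = ½·TS·RT·sin T ≈ 507.27.
Semiperimeter s = (38.8+29.035+37)/2 = 52.418.
Inradius = area/s = 507.27/52.418 ≈ 9.6775.

9.678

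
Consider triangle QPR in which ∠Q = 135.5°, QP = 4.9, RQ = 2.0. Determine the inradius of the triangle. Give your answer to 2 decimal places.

By the law of cosines, PR² = RQ² + QP² − 2·RQ·QP·cos Q = 41.99, so PR ≈ 6.4799.
Area = ½·RQ·QP·sin Q ≈ 3.4345.
Semiperimeter s = (6.4799+2+4.9)/2 = 6.69.
Inradius = area/s = 3.4345/6.69 ≈ 0.51337.

r ≈ 0.51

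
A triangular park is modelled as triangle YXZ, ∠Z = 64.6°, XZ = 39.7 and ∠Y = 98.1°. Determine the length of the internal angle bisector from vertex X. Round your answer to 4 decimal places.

t_X ≈ 37.4514

The third angle is ∠X = 180° − ∠Z − ∠Y = 17.30°.
Law of sines: ZY = XZ·sin X/sin Y ≈ 11.925.
Law of sines: YX = XZ·sin Z/sin Y ≈ 36.224.
The bisector from X has length 2·YX·XZ·cos(∠X/2)/(YX+XZ) ≈ 37.451.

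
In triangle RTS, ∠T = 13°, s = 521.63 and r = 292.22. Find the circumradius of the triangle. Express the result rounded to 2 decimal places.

546.45

By the law of cosines, t² = s² + r² − 2·s·r·cos T = 60443, so t ≈ 245.85.
Area = ½·s·r·sin T ≈ 17145.
Circumradius = t/(2 sin T) ≈ 546.45.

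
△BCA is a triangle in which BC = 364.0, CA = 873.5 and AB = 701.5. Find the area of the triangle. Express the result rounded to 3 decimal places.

122894.938

Semiperimeter s = (873.5 + 701.5 + 364)/2 = 969.5.
Heron's formula: area = √(969.5·96·268·605.5) ≈ 1.2289e+05.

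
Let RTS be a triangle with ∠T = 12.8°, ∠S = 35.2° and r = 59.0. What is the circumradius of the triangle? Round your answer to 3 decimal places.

The third angle is ∠R = 180° − ∠T − ∠S = 132.00°.
Law of sines: t = r·sin T/sin R ≈ 17.589.
Law of sines: s = r·sin S/sin R ≈ 45.764.
Circumradius = r/(2 sin R) ≈ 39.696.

39.696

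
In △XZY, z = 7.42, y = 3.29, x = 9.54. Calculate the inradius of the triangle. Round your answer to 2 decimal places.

1.03

Semiperimeter s = (9.54 + 7.42 + 3.29)/2 = 10.125.
Heron's formula: area = √(10.125·0.585·2.705·6.835) ≈ 10.465.
Inradius = area/s = 10.465/10.125 ≈ 1.0336.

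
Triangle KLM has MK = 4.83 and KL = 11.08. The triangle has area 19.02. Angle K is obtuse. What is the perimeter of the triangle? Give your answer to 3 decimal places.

From area = ½·MK·KL·sin K, we get sin K = 2·area/(MK·KL) ≈ 0.71081.
Taking the obtuse solution, ∠K ≈ 134.70°.
Law of cosines then gives LM ≈ 14.879.
Perimeter = 14.879 + 4.83 + 11.08 = 30.789.

30.789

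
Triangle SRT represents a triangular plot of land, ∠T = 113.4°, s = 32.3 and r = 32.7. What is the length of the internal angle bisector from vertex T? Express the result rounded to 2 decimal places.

t_T ≈ 17.84

By the law of cosines, t² = s² + r² − 2·s·r·cos T = 2951.5, so t ≈ 54.328.
The bisector from T has length 2·s·r·cos(∠T/2)/(s+r) ≈ 17.843.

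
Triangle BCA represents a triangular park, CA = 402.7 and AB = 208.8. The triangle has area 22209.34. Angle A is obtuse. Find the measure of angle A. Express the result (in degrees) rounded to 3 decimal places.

From area = ½·CA·AB·sin A, we get sin A = 2·area/(CA·AB) ≈ 0.52827.
Taking the obtuse solution, ∠A ≈ 148.11°.

∠A ≈ 148.112°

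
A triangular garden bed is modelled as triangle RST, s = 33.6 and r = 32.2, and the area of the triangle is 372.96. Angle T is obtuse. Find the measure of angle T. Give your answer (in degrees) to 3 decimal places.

From area = ½·r·s·sin T, we get sin T = 2·area/(r·s) ≈ 0.68944.
Taking the obtuse solution, ∠T ≈ 136.41°.

136.414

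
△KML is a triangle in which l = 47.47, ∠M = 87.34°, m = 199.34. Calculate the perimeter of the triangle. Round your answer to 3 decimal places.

perimeter ≈ 442.631

Law of sines: sin L = l·sin M/m ≈ 0.23788.
Since m ≥ l, only the acute value applies: ∠L ≈ 13.76°.
Then ∠K = 180° − ∠M − ∠L ≈ 78.90°.
Law of sines gives k = m·sin K/sin M ≈ 195.82.
Semiperimeter s = (195.82+199.34+47.47)/2 = 221.32.
Perimeter = 195.82 + 199.34 + 47.47 = 442.63.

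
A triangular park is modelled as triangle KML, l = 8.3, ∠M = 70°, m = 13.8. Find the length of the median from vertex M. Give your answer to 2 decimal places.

m_M ≈ 9.38

Law of sines: sin L = l·sin M/m ≈ 0.56518.
Since m ≥ l, only the acute value applies: ∠L ≈ 34.41°.
Then ∠K = 180° − ∠M − ∠L ≈ 75.59°.
Law of sines gives k = m·sin K/sin M ≈ 14.223.
Median from M: ½√(2·l² + 2·k² − m²) ≈ 9.3801.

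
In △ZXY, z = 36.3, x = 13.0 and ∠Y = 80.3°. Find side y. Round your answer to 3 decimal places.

By the law of cosines, y² = z² + x² − 2·z·x·cos Y = 1327.7, so y ≈ 36.437.

36.437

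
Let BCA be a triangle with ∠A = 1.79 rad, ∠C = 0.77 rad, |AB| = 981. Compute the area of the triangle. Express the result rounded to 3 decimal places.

The third angle is ∠B = π − ∠C − ∠A = 0.582 rad.
Law of sines: |CA| = |AB|·sin B/sin C ≈ 774.16.
Law of sines: |BC| = |AB|·sin A/sin C ≈ 1375.5.
Area = ½·|AB|·|CA|·sin A ≈ 3.7064e+05.

area ≈ 370637.367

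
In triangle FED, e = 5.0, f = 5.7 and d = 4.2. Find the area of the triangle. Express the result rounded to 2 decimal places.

Semiperimeter s = (5.7 + 5 + 4.2)/2 = 7.45.
Heron's formula: area = √(7.45·1.75·2.45·3.25) ≈ 10.189.

area ≈ 10.19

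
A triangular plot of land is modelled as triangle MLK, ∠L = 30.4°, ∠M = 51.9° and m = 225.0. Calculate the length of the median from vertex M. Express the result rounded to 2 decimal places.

194.81

The third angle is ∠K = 180° − ∠M − ∠L = 97.70°.
Law of sines: l = m·sin L/sin M ≈ 144.68.
Law of sines: k = m·sin K/sin M ≈ 283.34.
Median from M: ½√(2·l² + 2·k² − m²) ≈ 194.81.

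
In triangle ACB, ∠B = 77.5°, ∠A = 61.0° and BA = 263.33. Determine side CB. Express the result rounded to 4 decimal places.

The third angle is ∠C = 180° − ∠B − ∠A = 41.50°.
Law of sines: CB = BA·sin A/sin C ≈ 347.58.

347.5802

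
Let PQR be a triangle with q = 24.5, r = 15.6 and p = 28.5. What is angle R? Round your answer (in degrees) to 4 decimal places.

∠R ≈ 33.1551°

By the law of cosines, cos R = (p² + q² − r²) / (2·p·q) ≈ 0.83719, so ∠R ≈ 33.16°.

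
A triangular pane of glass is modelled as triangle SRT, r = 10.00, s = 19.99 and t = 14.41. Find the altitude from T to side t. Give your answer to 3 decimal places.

Semiperimeter p = (19.99 + 10 + 14.41)/2 = 22.2.
Heron's formula: area = √(22.2·2.21·12.2·7.79) ≈ 68.284.
The altitude from T has length 2·area/t ≈ 9.4774.

h_T ≈ 9.477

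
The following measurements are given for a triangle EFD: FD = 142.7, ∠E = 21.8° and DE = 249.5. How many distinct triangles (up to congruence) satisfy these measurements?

DE·sin E = 249.5·sin(21.8°) ≈ 92.66.
Since DE sin E < FD < DE (92.66 < 142.7 < 249.5), two triangles exist.

2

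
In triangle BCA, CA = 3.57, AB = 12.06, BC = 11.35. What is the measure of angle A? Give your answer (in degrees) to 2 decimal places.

70.06

By the law of cosines, cos A = (CA² + AB² − BC²) / (2·CA·AB) ≈ 0.34104, so ∠A ≈ 70.06°.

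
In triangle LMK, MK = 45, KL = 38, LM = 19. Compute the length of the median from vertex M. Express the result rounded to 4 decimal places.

Median from M: ½√(2·LM² + 2·MK² − KL²) ≈ 28.844.

28.8444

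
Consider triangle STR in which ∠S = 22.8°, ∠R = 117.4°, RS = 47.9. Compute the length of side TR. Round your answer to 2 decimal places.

29.00

The third angle is ∠T = 180° − ∠R − ∠S = 39.80°.
Law of sines: TR = RS·sin S/sin T ≈ 28.998.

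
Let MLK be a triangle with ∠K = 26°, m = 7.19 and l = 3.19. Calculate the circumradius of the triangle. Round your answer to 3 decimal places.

5.182

By the law of cosines, k² = m² + l² − 2·m·l·cos K = 20.643, so k ≈ 4.5434.
Area = ½·m·l·sin K ≈ 5.0273.
Circumradius = k/(2 sin K) ≈ 5.1821.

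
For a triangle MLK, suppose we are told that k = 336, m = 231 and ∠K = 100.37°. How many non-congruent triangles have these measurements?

1

m·sin K = 231·sin(100.37°) ≈ 227.2.
Since ∠K is not acute, a triangle exists only if k > m; here k > m, so there is exactly one triangle.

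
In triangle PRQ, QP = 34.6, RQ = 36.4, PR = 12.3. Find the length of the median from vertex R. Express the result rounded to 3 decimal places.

Median from R: ½√(2·PR² + 2·RQ² − QP²) ≈ 20.948.

20.948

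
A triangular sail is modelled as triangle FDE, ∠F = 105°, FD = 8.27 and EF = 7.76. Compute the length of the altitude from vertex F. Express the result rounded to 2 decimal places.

4.87

By the law of cosines, DE² = EF² + FD² − 2·EF·FD·cos F = 161.83, so DE ≈ 12.721.
Area = ½·EF·FD·sin F ≈ 30.994.
The altitude from F has length 2·area/DE ≈ 4.8728.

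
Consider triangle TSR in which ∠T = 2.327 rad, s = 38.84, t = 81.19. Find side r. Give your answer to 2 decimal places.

49.46

Law of sines: sin S = s·sin T/t ≈ 0.34800.
Since t ≥ s, only the acute value applies: ∠S ≈ 0.355 rad.
Then ∠R = π − ∠T − ∠S ≈ 0.459 rad.
Law of sines gives r = t·sin R/sin T ≈ 49.465.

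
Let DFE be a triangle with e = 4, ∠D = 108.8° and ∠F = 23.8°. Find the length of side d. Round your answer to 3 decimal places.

The third angle is ∠E = 180° − ∠D − ∠F = 47.40°.
Law of sines: d = e·sin D/sin E ≈ 5.1442.

5.144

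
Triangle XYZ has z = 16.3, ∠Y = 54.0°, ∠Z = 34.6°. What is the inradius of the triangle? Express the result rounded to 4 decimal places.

r ≈ 5.5471

The third angle is ∠X = 180° − ∠Y − ∠Z = 91.40°.
Law of sines: x = z·sin X/sin Z ≈ 28.697.
Law of sines: y = z·sin Y/sin Z ≈ 23.223.
Area = ½·z·x·sin Y ≈ 189.21.
Semiperimeter s = (28.697+23.223+16.3)/2 = 34.11.
Inradius = area/s = 189.21/34.11 ≈ 5.5471.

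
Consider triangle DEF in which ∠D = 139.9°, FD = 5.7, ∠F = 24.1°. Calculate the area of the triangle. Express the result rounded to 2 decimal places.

The third angle is ∠E = 180° − ∠F − ∠D = 16.00°.
Law of sines: EF = FD·sin D/sin E ≈ 13.32.
Law of sines: DE = FD·sin F/sin E ≈ 8.444.
Area = ½·FD·EF·sin F ≈ 15.501.

15.50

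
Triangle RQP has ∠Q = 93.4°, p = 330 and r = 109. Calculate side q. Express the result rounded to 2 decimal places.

By the law of cosines, q² = p² + r² − 2·p·r·cos Q = 1.2505e+05, so q ≈ 353.62.

353.62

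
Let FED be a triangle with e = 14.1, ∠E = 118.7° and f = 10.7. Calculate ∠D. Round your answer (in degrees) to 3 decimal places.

Law of sines: sin F = f·sin E/e ≈ 0.66564.
Since e ≥ f, only the acute value applies: ∠F ≈ 41.73°.
Then ∠D = 180° − ∠E − ∠F ≈ 19.57°.

19.569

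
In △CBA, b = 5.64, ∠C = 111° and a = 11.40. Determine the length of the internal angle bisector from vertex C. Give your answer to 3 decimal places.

t_C ≈ 4.274

By the law of cosines, c² = b² + a² − 2·b·a·cos C = 207.85, so c ≈ 14.417.
The bisector from C has length 2·b·a·cos(∠C/2)/(b+a) ≈ 4.2744.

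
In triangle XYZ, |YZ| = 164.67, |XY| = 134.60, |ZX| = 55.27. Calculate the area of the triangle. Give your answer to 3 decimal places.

Semiperimeter s = (164.67 + 55.27 + 134.6)/2 = 177.27.
Heron's formula: area = √(177.27·12.6·122·42.67) ≈ 3409.9.

area ≈ 3409.920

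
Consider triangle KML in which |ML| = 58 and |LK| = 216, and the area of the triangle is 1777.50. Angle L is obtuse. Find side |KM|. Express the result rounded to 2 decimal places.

272.11

From area = ½·|ML|·|LK|·sin L, we get sin L = 2·area/(|ML|·|LK|) ≈ 0.28376.
Taking the obtuse solution, ∠L ≈ 163.51°.
Law of cosines then gives |KM| ≈ 272.11.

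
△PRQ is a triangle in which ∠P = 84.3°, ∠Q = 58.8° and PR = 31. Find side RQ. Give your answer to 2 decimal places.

The third angle is ∠R = 180° − ∠Q − ∠P = 36.90°.
Law of sines: RQ = PR·sin P/sin Q ≈ 36.063.

36.06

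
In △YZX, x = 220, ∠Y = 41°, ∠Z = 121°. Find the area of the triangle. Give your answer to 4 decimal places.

The third angle is ∠X = 180° − ∠Y − ∠Z = 18.00°.
Law of sines: y = x·sin Y/sin X ≈ 467.07.
Law of sines: z = x·sin Z/sin X ≈ 610.25.
Area = ½·x·y·sin Z ≈ 44039.

44039.4122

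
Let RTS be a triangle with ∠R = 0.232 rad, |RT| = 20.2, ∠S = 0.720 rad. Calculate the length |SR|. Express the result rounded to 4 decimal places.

The third angle is ∠T = π − ∠S − ∠R = 2.190 rad.
Law of sines: |SR| = |RT|·sin T/sin S ≈ 24.954.

24.9543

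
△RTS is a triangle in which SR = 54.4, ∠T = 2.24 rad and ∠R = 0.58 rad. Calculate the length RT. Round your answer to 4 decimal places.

The third angle is ∠S = π − ∠R − ∠T = 0.322 rad.
Law of sines: RT = SR·sin S/sin T ≈ 21.923.

21.9231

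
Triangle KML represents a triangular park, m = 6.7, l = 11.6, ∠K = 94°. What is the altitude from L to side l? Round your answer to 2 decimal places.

By the law of cosines, k² = m² + l² − 2·m·l·cos K = 190.29, so k ≈ 13.795.
Area = ½·m·l·sin K ≈ 38.765.
The altitude from L has length 2·area/l ≈ 6.6837.

h_L ≈ 6.68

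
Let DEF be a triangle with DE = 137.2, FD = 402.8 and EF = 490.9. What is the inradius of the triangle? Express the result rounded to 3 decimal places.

Semiperimeter s = (490.9 + 402.8 + 137.2)/2 = 515.45.
Heron's formula: area = √(515.45·24.55·112.65·378.25) ≈ 23221.
Inradius = area/s = 23221/515.45 ≈ 45.049.

r ≈ 45.049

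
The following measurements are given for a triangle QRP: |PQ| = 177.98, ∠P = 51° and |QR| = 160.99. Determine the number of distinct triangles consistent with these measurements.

|PQ|·sin P = 177.98·sin(51°) ≈ 138.3.
Since |PQ| sin P < |QR| < |PQ| (138.3 < 160.99 < 177.98), two triangles exist.

2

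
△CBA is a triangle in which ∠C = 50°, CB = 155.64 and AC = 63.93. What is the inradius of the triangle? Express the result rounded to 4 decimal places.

By the law of cosines, BA² = AC² + CB² − 2·AC·CB·cos C = 15519, so BA ≈ 124.58.
Area = ½·AC·CB·sin C ≈ 3811.1.
Semiperimeter s = (124.58+63.93+155.64)/2 = 172.07.
Inradius = area/s = 3811.1/172.07 ≈ 22.148.

r ≈ 22.1481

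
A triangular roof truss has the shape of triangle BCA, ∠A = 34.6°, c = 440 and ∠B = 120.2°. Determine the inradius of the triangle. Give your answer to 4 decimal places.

The third angle is ∠C = 180° − ∠A − ∠B = 25.20°.
Law of sines: b = c·sin B/sin C ≈ 893.14.
Law of sines: a = c·sin A/sin C ≈ 586.81.
Area = ½·c·b·sin A ≈ 1.1158e+05.
Semiperimeter s = (893.14+440+586.81)/2 = 959.98.
Inradius = area/s = 1.1158e+05/959.98 ≈ 116.23.

r ≈ 116.2282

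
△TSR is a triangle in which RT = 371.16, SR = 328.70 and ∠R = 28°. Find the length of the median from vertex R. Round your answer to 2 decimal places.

By the law of cosines, TS² = SR² + RT² − 2·SR·RT·cos R = 30364, so TS ≈ 174.25.
Median from R: ½√(2·SR² + 2·RT² − TS²) ≈ 339.57.

339.57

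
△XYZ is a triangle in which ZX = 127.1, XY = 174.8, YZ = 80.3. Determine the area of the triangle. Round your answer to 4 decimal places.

area ≈ 4699.8502

Semiperimeter s = (80.3 + 127.1 + 174.8)/2 = 191.1.
Heron's formula: area = √(191.1·110.8·64·16.3) ≈ 4699.9.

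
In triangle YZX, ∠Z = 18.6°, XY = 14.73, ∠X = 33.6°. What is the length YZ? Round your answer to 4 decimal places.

25.5564

The third angle is ∠Y = 180° − ∠Z − ∠X = 127.80°.
Law of sines: YZ = XY·sin X/sin Z ≈ 25.556.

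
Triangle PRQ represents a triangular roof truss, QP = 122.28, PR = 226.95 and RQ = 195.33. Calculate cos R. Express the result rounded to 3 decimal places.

By the law of cosines, cos R = (PR² + RQ² − QP²) / (2·PR·RQ) ≈ 0.84263, so ∠R ≈ 32.58°.

cos R ≈ 0.843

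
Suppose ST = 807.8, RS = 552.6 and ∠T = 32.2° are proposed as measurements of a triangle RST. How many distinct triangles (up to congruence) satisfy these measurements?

2

ST·sin T = 807.8·sin(32.2°) ≈ 430.5.
Since ST sin T < RS < ST (430.5 < 552.6 < 807.8), two triangles exist.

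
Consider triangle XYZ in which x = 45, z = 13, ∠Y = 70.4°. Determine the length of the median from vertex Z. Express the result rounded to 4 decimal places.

By the law of cosines, y² = z² + x² − 2·z·x·cos Y = 1801.5, so y ≈ 42.444.
Median from Z: ½√(2·x² + 2·y² − z²) ≈ 43.255.

43.2552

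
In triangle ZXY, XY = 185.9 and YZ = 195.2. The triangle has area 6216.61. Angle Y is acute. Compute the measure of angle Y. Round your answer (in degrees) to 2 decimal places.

20.04

From area = ½·XY·YZ·sin Y, we get sin Y = 2·area/(XY·YZ) ≈ 0.34263.
Taking the acute solution, ∠Y ≈ 20.04°.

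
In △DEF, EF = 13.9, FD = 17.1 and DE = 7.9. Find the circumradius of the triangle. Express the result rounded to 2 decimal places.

By the law of cosines, cos D = (FD² + DE² − EF²) / (2·FD·DE) ≈ 0.59816, so ∠D ≈ 0.930 rad.
Circumradius = EF/(2 sin D) ≈ 8.6725.

8.67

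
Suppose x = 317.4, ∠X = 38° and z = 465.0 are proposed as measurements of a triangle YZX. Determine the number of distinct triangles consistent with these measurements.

2

z·sin X = 465.0·sin(38°) ≈ 286.3.
Since z sin X < x < z (286.3 < 317.4 < 465.0), two triangles exist.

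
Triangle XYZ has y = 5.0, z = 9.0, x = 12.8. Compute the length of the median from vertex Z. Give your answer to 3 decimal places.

m_Z ≈ 8.612

Median from Z: ½√(2·x² + 2·y² − z²) ≈ 8.6122.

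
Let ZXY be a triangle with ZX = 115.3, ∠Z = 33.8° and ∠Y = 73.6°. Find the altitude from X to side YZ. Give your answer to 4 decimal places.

The third angle is ∠X = 180° − ∠Y − ∠Z = 72.60°.
Law of sines: XY = ZX·sin Z/sin Y ≈ 66.861.
Law of sines: YZ = ZX·sin X/sin Y ≈ 114.69.
Area = ½·ZX·XY·sin X ≈ 3678.2.
The altitude from X has length 2·area/YZ ≈ 64.141.

64.1409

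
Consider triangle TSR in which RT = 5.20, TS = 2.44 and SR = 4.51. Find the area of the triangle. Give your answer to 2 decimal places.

Semiperimeter s = (4.51 + 5.2 + 2.44)/2 = 6.075.
Heron's formula: area = √(6.075·1.565·0.875·3.635) ≈ 5.499.

area ≈ 5.50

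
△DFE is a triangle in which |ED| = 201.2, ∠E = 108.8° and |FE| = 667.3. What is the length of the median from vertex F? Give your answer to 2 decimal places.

By the law of cosines, |DF|² = |FE|² + |ED|² − 2·|FE|·|ED|·cos E = 5.7231e+05, so |DF| ≈ 756.51.
Median from F: ½√(2·|DF|² + 2·|FE|² − |ED|²) ≈ 706.17.

m_F ≈ 706.17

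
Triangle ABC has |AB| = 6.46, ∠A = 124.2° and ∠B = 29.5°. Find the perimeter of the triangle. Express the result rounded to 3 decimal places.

The third angle is ∠C = 180° − ∠A − ∠B = 26.30°.
Law of sines: |BC| = |AB|·sin A/sin C ≈ 12.059.
Law of sines: |CA| = |AB|·sin B/sin C ≈ 7.1796.
Semiperimeter s = (12.059+7.1796+6.46)/2 = 12.849.
Perimeter = 12.059 + 7.1796 + 6.46 = 25.698.

perimeter ≈ 25.698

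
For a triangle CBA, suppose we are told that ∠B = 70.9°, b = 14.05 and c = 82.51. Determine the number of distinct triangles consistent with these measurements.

c·sin B = 82.51·sin(70.9°) ≈ 77.97.
Since b = 14.05 < 77.97 = c sin B, no triangle exists.

0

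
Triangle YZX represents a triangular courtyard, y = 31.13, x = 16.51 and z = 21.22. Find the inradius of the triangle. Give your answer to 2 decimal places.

r ≈ 4.76

Semiperimeter s = (31.13 + 21.22 + 16.51)/2 = 34.43.
Heron's formula: area = √(34.43·3.3·13.21·17.92) ≈ 164.
Inradius = area/s = 164/34.43 ≈ 4.7633.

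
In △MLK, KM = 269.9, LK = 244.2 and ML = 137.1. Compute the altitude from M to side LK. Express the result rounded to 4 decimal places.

136.6224

Semiperimeter s = (244.2 + 269.9 + 137.1)/2 = 325.6.
Heron's formula: area = √(325.6·81.4·55.7·188.5) ≈ 16682.
The altitude from M has length 2·area/LK ≈ 136.62.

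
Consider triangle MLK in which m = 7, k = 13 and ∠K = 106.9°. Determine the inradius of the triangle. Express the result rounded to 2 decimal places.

Law of sines: sin M = m·sin K/k ≈ 0.51521.
Since k ≥ m, only the acute value applies: ∠M ≈ 31.01°.
Then ∠L = 180° − ∠K − ∠M ≈ 42.09°.
Law of sines gives l = k·sin L/sin K ≈ 9.1069.
Area = ½·k·m·sin L ≈ 30.498.
Semiperimeter s = (7+9.1069+13)/2 = 14.553.
Inradius = area/s = 30.498/14.553 ≈ 2.0956.

r ≈ 2.10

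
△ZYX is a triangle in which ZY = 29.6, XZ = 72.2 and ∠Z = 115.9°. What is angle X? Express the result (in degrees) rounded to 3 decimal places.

∠X ≈ 17.369°

By the law of cosines, YX² = XZ² + ZY² − 2·XZ·ZY·cos Z = 7956, so YX ≈ 89.196.
Law of cosines again: cos X = (YX² + XZ² − ZY²)/(2·YX·XZ) ≈ 0.95440, so ∠X ≈ 17.37°.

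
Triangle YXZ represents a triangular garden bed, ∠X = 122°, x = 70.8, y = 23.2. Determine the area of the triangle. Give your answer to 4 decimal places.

area ≈ 548.1104

Law of sines: sin Y = y·sin X/x ≈ 0.27789.
Since x ≥ y, only the acute value applies: ∠Y ≈ 16.13°.
Then ∠Z = 180° − ∠X − ∠Y ≈ 41.87°.
Law of sines gives z = x·sin Z/sin X ≈ 55.717.
Area = ½·x·y·sin Z ≈ 548.11.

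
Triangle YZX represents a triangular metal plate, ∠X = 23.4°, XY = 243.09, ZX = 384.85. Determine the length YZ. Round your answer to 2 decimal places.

188.37

By the law of cosines, YZ² = ZX² + XY² − 2·ZX·XY·cos X = 35485, so YZ ≈ 188.37.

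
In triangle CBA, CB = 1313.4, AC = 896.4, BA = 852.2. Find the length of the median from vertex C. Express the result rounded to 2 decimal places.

Median from C: ½√(2·AC² + 2·CB² − BA²) ≈ 1040.5.

m_C ≈ 1040.54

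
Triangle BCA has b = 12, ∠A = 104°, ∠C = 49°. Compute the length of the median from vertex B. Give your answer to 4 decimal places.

The third angle is ∠B = 180° − ∠C − ∠A = 27.00°.
Law of sines: c = b·sin C/sin B ≈ 19.949.
Law of sines: a = b·sin A/sin B ≈ 25.647.
Median from B: ½√(2·c² + 2·a² − b²) ≈ 22.178.

22.1780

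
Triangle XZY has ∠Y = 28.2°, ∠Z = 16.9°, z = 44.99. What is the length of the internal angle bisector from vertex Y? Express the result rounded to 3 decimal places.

61.875

The third angle is ∠X = 180° − ∠Z − ∠Y = 134.90°.
Law of sines: x = z·sin X/sin Z ≈ 109.62.
Law of sines: y = z·sin Y/sin Z ≈ 73.133.
The bisector from Y has length 2·x·z·cos(∠Y/2)/(x+z) ≈ 61.875.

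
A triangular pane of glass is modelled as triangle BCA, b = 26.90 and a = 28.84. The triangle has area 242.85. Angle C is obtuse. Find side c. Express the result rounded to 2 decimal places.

From area = ½·a·b·sin C, we get sin C = 2·area/(a·b) ≈ 0.62607.
Taking the obtuse solution, ∠C ≈ 141.24°.
Law of cosines then gives c ≈ 52.586.

52.59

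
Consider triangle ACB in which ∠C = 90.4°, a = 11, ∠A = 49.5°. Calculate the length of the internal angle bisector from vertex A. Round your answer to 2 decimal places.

The third angle is ∠B = 180° − ∠A − ∠C = 40.10°.
Law of sines: c = a·sin C/sin A ≈ 14.466.
Law of sines: b = a·sin B/sin A ≈ 9.3179.
The bisector from A has length 2·c·b·cos(∠A/2)/(c+b) ≈ 10.293.

t_A ≈ 10.29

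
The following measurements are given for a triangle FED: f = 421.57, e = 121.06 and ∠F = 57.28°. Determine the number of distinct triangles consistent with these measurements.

1

e·sin F = 121.06·sin(57.28°) ≈ 101.9.
Since f ≥ e, exactly one triangle exists.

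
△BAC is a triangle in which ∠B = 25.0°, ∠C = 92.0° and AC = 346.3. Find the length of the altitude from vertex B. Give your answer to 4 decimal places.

The third angle is ∠A = 180° − ∠C − ∠B = 63.00°.
Law of sines: CB = AC·sin A/sin B ≈ 730.1.
Law of sines: BA = AC·sin C/sin B ≈ 818.92.
Area = ½·AC·CB·sin C ≈ 1.2634e+05.
The altitude from B has length 2·area/AC ≈ 729.66.

h_B ≈ 729.6599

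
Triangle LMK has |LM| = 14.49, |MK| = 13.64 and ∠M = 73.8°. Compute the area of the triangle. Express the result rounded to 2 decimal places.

Area = ½·|LM|·|MK|·sin M ≈ 94.898.

area ≈ 94.90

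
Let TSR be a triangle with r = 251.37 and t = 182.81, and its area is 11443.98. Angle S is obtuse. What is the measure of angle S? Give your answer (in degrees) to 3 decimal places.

150.127

From area = ½·r·t·sin S, we get sin S = 2·area/(r·t) ≈ 0.49807.
Taking the obtuse solution, ∠S ≈ 150.13°.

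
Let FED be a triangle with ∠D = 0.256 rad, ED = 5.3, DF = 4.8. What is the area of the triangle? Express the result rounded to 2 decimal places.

3.22

Area = ½·ED·DF·sin D ≈ 3.2209.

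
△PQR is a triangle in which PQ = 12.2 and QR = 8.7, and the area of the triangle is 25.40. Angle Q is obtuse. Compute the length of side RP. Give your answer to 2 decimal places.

From area = ½·PQ·QR·sin Q, we get sin Q = 2·area/(PQ·QR) ≈ 0.47861.
Taking the obtuse solution, ∠Q ≈ 151.41°.
Law of cosines then gives RP ≈ 20.271.

20.27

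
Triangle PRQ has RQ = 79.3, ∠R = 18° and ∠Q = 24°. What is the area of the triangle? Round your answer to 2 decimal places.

area ≈ 590.61

The third angle is ∠P = 180° − ∠R − ∠Q = 138.00°.
Law of sines: QP = RQ·sin R/sin P ≈ 36.622.
Law of sines: PR = RQ·sin Q/sin P ≈ 48.203.
Area = ½·RQ·QP·sin Q ≈ 590.61.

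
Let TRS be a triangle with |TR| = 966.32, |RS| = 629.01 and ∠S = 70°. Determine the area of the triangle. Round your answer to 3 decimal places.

area ≈ 289508.146

Law of sines: sin T = |RS|·sin S/|TR| ≈ 0.61168.
Since |TR| ≥ |RS|, only the acute value applies: ∠T ≈ 37.71°.
Then ∠R = 180° − ∠S − ∠T ≈ 72.29°.
Law of sines gives |ST| = |TR|·sin R/sin S ≈ 979.6.
Area = ½·|TR|·|RS|·sin R ≈ 2.8951e+05.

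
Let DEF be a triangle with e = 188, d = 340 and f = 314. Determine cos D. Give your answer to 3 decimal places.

By the law of cosines, cos D = (e² + f² − d²) / (2·e·f) ≈ 0.15534, so ∠D ≈ 1.4148 rad.

cos D ≈ 0.155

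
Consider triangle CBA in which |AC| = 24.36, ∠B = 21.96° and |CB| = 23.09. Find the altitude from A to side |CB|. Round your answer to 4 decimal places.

16.5264

Law of sines: sin A = |CB|·sin B/|AC| ≈ 0.35446.
Since |AC| ≥ |CB|, only the acute value applies: ∠A ≈ 20.76°.
Then ∠C = 180° − ∠B − ∠A ≈ 137.28°.
Law of sines gives |BA| = |AC|·sin C/sin B ≈ 44.193.
Area = ½·|AC|·|CB|·sin C ≈ 190.8.
The altitude from A has length 2·area/|CB| ≈ 16.526.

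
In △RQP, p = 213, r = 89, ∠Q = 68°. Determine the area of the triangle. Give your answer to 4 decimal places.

Area = ½·p·r·sin Q ≈ 8788.3.

area ≈ 8788.3122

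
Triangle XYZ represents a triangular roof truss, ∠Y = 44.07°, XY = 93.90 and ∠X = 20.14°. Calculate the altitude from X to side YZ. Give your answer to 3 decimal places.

The third angle is ∠Z = 180° − ∠X − ∠Y = 115.79°.
Law of sines: YZ = XY·sin X/sin Z ≈ 35.908.
Law of sines: ZX = XY·sin Y/sin Z ≈ 72.536.
Area = ½·XY·YZ·sin Y ≈ 1172.6.
The altitude from X has length 2·area/YZ ≈ 65.311.

h_X ≈ 65.311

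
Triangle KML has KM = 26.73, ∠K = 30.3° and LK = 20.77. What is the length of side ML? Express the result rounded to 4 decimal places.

By the law of cosines, ML² = LK² + KM² − 2·LK·KM·cos K = 187.2, so ML ≈ 13.682.

13.6822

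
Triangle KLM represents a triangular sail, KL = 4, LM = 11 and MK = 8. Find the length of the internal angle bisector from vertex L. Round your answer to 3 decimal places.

By the law of cosines, cos L = (KL² + LM² − MK²) / (2·KL·LM) ≈ 0.82955, so ∠L ≈ 33.95°.
The bisector from L has length 2·KL·LM·cos(∠L/2)/(KL+LM) ≈ 5.6111.

t_L ≈ 5.611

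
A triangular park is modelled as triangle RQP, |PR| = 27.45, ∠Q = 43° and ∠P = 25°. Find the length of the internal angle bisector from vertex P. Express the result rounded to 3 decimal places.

The third angle is ∠R = 180° − ∠Q − ∠P = 112.00°.
Law of sines: |QP| = |PR|·sin R/sin Q ≈ 37.319.
Law of sines: |RQ| = |PR|·sin P/sin Q ≈ 17.01.
The bisector from P has length 2·|QP|·|PR|·cos(∠P/2)/(|QP|+|PR|) ≈ 30.883.

t_P ≈ 30.883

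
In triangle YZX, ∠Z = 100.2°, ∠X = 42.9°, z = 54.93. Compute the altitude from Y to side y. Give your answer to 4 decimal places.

The third angle is ∠Y = 180° − ∠Z − ∠X = 36.90°.
Law of sines: y = z·sin Y/sin Z ≈ 33.511.
Law of sines: x = z·sin X/sin Z ≈ 37.992.
Area = ½·z·y·sin X ≈ 626.52.
The altitude from Y has length 2·area/y ≈ 37.392.

h_Y ≈ 37.3920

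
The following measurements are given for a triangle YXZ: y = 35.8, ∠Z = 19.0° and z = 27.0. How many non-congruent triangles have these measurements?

y·sin Z = 35.8·sin(19.0°) ≈ 11.66.
Since y sin Z < z < y (11.66 < 27.0 < 35.8), two triangles exist.

2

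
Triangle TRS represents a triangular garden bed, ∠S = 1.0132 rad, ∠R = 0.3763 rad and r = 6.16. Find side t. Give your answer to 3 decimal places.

The third angle is ∠T = π − ∠R − ∠S = 1.7521 rad.
Law of sines: t = r·sin T/sin R ≈ 16.488.

16.488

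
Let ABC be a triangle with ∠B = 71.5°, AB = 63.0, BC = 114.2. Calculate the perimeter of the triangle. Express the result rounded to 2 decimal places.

288.76

By the law of cosines, CA² = AB² + BC² − 2·AB·BC·cos B = 12445, so CA ≈ 111.56.
Semiperimeter s = (114.2+111.56+63)/2 = 144.38.
Perimeter = 114.2 + 111.56 + 63 = 288.76.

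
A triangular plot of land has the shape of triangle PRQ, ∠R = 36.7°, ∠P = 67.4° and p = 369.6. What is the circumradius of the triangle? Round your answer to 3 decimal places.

The third angle is ∠Q = 180° − ∠P − ∠R = 75.90°.
Law of sines: r = p·sin R/sin P ≈ 239.25.
Law of sines: q = p·sin Q/sin P ≈ 388.28.
Circumradius = p/(2 sin P) ≈ 200.17.

200.171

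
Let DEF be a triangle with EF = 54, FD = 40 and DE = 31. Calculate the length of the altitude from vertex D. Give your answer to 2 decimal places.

22.73

Semiperimeter s = (54 + 40 + 31)/2 = 62.5.
Heron's formula: area = √(62.5·8.5·22.5·31.5) ≈ 613.62.
The altitude from D has length 2·area/EF ≈ 22.726.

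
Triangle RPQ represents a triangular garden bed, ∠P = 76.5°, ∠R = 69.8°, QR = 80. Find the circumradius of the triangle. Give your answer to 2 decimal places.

The third angle is ∠Q = 180° − ∠R − ∠P = 33.70°.
Law of sines: PQ = QR·sin R/sin P ≈ 77.213.
Law of sines: RP = QR·sin Q/sin P ≈ 45.649.
Circumradius = QR/(2 sin P) ≈ 41.137.

41.14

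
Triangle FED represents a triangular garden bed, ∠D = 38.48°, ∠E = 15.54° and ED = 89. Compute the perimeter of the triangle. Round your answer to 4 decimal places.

The third angle is ∠F = 180° − ∠E − ∠D = 125.98°.
Law of sines: DF = ED·sin E/sin F ≈ 29.465.
Law of sines: FE = ED·sin D/sin F ≈ 68.435.
Semiperimeter s = (89+29.465+68.435)/2 = 93.45.
Perimeter = 89 + 29.465 + 68.435 = 186.9.

186.9009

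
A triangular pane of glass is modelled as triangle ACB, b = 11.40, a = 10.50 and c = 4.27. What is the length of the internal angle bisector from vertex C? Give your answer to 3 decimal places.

By the law of cosines, cos C = (b² + a² − c²) / (2·b·a) ≈ 0.92722, so ∠C ≈ 21.99°.
The bisector from C has length 2·b·a·cos(∠C/2)/(b+a) ≈ 10.731.

t_C ≈ 10.731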